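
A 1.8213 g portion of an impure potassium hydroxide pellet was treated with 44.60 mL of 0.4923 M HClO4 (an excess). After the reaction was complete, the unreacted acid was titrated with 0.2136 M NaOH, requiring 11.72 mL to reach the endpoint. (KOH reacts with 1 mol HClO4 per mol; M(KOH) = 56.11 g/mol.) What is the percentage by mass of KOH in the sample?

Total n(HClO4) added = 0.4923 x 0.04460 = 0.02196 mol.
n(NaOH) used = 0.2136 x 0.01172 = 0.002503 mol, which equals the excess n(HClO4).
So n(HClO4) consumed by the sample = 0.02196 - 0.002503 = 0.01945 mol.
n(KOH) = 0.01945 / 1 = 0.01945 mol.
mass KOH = 0.01945 x 56.11 = 1.092 g, so %KOH = 1.092/1.8213 x 100 = 59.9%.

59.9%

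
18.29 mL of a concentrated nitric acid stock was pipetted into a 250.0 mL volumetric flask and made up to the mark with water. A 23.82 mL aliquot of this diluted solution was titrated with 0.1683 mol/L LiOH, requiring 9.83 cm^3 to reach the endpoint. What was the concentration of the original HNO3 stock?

0.949 M

n(LiOH) = 0.1683 x 0.009830 = 0.001654 mol.
n(HNO3) in the aliquot = 0.001654 mol.
[diluted HNO3] = 0.001654 / 0.02382 = 0.06945 M.
Dilution factor = 250.0/18.29 = 13.67, so [stock] = 0.06945 x 13.67 = 0.949 M.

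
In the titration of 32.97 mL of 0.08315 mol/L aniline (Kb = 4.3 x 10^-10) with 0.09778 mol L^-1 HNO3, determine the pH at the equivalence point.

n(C6H5NH2) = 0.08315 x 0.03297 = 0.002741 mol; V(HNO3) at equivalence = 0.002741/0.09778 = 0.02804 L.
At equivalence the base is fully converted to C6H5NH3+; total volume = 0.06101 L, so [C6H5NH3+] = 0.002741/0.06101 = 0.04494 M.
Ka(C6H5NH3+) = Kw/Kb = 1.0e-14 / 4.3 x 10^-10 = 2.33e-5.
[H^+] = sqrt(Ka x [C6H5NH3+]) = sqrt(2.33e-5 x 0.04494) = 0.00102 M.
pH = -log(0.00102) = 2.99.

2.99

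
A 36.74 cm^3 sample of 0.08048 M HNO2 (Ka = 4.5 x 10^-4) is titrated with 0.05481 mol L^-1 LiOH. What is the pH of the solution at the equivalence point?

7.93

n(HNO2) = 0.08048 x 0.03674 = 0.002957 mol; V(LiOH) at equivalence = 0.002957/0.05481 = 0.05395 L.
At equivalence all the acid is converted to NO2-; total volume = 0.03674 + 0.05395 = 0.09069 L, so [NO2-] = 0.002957/0.09069 = 0.03260 M.
Kb = Kw/Ka = 1.0e-14 / 4.5 x 10^-4 = 2.22e-11.
[OH^-] = sqrt(Kb x [NO2-]) = sqrt(2.22e-11 x 0.03260) = 8.51e-7 M.
pOH = 6.07, so pH = 14.00 - 6.07 = 7.93.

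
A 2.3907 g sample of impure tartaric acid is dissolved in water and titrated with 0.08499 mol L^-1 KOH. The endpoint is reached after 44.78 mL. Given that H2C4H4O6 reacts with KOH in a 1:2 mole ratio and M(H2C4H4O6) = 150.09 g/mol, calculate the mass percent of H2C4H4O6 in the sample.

n(KOH) = 0.08499 x 0.04478 = 0.003806 mol.
n(H2C4H4O6) = 0.003806 / 2 = 0.001903 mol.
mass of H2C4H4O6 = 0.001903 x 150.09 = 0.2856 g.
% purity = 0.2856 / 2.3907 x 100 = 11.9%.

11.9%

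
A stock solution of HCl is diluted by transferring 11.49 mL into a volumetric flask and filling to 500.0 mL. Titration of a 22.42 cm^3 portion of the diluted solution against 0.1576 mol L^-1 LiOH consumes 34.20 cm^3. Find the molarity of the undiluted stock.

n(LiOH) = 0.1576 x 0.03420 = 0.005390 mol.
n(HCl) in the aliquot = 0.005390 mol.
[diluted HCl] = 0.005390 / 0.02242 = 0.2404 M.
Dilution factor = 500.0/11.49 = 43.52, so [stock] = 0.2404 x 43.52 = 10.5 M.

10.5 M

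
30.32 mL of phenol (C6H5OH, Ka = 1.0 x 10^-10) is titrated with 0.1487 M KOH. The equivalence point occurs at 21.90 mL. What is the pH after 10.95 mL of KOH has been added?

10.00

10.95 mL is exactly half the equivalence volume (21.90/2), i.e. the half-equivalence point.
There, n(HA) = n(A^-), so pH = pKa = -log(1.0 x 10^-10) = 10.00.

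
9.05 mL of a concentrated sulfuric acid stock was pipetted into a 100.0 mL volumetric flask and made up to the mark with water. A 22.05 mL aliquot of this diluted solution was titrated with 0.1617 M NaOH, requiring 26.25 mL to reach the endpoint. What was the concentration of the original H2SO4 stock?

1.06 M

n(NaOH) = 0.1617 x 0.02625 = 0.004245 mol.
n(H2SO4) in the aliquot = 0.004245 x 1/2 = 0.002122 mol.
[diluted H2SO4] = 0.002122 / 0.02205 = 0.09625 M.
Dilution factor = 100.0/9.050 = 11.05, so [stock] = 0.09625 x 11.05 = 1.06 M.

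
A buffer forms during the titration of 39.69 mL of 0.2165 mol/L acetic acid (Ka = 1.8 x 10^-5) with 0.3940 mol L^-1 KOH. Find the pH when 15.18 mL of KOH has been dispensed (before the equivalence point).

Initial n(CH3COOH) = 0.2165 x 0.03969 = 0.008593 mol.
n(KOH) added = 0.3940 x 0.01518 = 0.005981 mol, converting that many moles of CH3COOH to CH3COO-.
Remaining n(CH3COOH) = 0.002612 mol; n(CH3COO-) = 0.005981 mol.
By Henderson-Hasselbalch, pH = pKa + log([A^-]/[HA]) = 4.74 + log(0.005981/0.002612) = 4.74 + (+0.36) = 5.10.

5.10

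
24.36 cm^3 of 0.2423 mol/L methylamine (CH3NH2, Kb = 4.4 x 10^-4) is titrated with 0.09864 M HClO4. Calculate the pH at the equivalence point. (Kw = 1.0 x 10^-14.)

5.90

n(CH3NH2) = 0.2423 x 0.02436 = 0.005902 mol; V(HClO4) at equivalence = 0.005902/0.09864 = 0.05984 L.
At equivalence the base is fully converted to CH3NH3+; total volume = 0.08420 L, so [CH3NH3+] = 0.005902/0.08420 = 0.07010 M.
Ka(CH3NH3+) = Kw/Kb = 1.0e-14 / 4.4 x 10^-4 = 2.27e-11.
[H^+] = sqrt(Ka x [CH3NH3+]) = sqrt(2.27e-11 x 0.07010) = 1.26e-6 M.
pH = -log(1.26e-6) = 5.90.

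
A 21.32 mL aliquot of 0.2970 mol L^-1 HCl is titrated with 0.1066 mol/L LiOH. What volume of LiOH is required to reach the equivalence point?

n(HCl) = 0.2970 mol/L x 0.02132 L = 0.006332 mol.
At equivalence n(LiOH) = n(HCl) = 0.006332 mol.
V(LiOH) = 0.006332 / 0.1066 = 0.05940 L = 59.4 mL.

59.4 mL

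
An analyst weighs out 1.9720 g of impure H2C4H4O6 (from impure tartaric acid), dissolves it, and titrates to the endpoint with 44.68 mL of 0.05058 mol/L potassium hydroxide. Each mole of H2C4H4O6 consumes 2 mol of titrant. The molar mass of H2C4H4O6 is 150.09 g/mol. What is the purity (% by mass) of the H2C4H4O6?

8.60%

n(KOH) = 0.05058 x 0.04468 = 0.002260 mol.
n(H2C4H4O6) = 0.002260 / 2 = 0.001130 mol.
mass of H2C4H4O6 = 0.001130 x 150.09 = 0.1696 g.
% purity = 0.1696 / 1.9720 x 100 = 8.60%.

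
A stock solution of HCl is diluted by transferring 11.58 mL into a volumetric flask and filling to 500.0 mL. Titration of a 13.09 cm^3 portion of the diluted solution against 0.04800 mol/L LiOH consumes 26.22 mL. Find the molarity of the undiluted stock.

n(LiOH) = 0.04800 x 0.02622 = 0.001259 mol.
n(HCl) in the aliquot = 0.001259 mol.
[diluted HCl] = 0.001259 / 0.01309 = 0.09615 M.
Dilution factor = 500.0/11.58 = 43.18, so [stock] = 0.09615 x 43.18 = 4.15 M.

4.15 M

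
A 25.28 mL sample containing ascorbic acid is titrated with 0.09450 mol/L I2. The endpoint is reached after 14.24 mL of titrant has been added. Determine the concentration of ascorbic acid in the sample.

n(I2) = 0.09450 x 0.01424 = 0.001346 mol.
From the balanced equation, 1 mol I2 reacts with 1 mol ascorbic acid, so n(ascorbic acid) = 0.001346 x 1/1 = 0.001346 mol.
[ascorbic acid] = 0.001346 / 0.02528 L = 0.0532 M.

0.0532 M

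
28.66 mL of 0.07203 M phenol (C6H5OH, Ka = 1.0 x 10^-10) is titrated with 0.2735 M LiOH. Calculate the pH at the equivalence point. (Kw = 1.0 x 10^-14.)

11.38

n(C6H5OH) = 0.07203 x 0.02866 = 0.002064 mol; V(LiOH) at equivalence = 0.002064/0.2735 = 0.007548 L.
At equivalence all the acid is converted to C6H5O-; total volume = 0.02866 + 0.007548 = 0.03621 L, so [C6H5O-] = 0.002064/0.03621 = 0.05701 M.
Kb = Kw/Ka = 1.0e-14 / 1.0 x 10^-10 = 0.000100.
[OH^-] = sqrt(Kb x [C6H5O-]) = sqrt(0.000100 x 0.05701) = 0.00239 M.
pOH = 2.62, so pH = 14.00 - 2.62 = 11.38.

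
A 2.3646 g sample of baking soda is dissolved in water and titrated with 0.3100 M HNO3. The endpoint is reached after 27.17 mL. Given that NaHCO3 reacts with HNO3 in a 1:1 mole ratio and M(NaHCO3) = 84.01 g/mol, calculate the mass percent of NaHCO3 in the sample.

n(HNO3) = 0.3100 x 0.02717 = 0.008423 mol.
n(NaHCO3) = 0.008423 / 1 = 0.008423 mol.
mass of NaHCO3 = 0.008423 x 84.01 = 0.7076 g.
% purity = 0.7076 / 2.3646 x 100 = 29.9%.

29.9%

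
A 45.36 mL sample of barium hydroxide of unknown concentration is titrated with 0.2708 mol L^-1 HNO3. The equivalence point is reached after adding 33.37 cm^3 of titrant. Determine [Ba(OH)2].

n(HNO3) delivered = 0.2708 x 0.03337 = 0.009037 mol.
The reaction is 1 Ba(OH)2 + 2 HNO3, so n(Ba(OH)2) = 0.009037 x 1/2 = 0.004518 mol.
[Ba(OH)2] = 0.004518 mol / 0.04536 L = 0.0996 M.

0.0996 M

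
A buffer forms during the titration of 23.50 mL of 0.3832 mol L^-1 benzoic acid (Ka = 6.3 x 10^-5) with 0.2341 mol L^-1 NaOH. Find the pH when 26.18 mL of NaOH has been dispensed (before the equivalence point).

4.53

Initial n(C6H5COOH) = 0.3832 x 0.02350 = 0.009005 mol.
n(NaOH) added = 0.2341 x 0.02618 = 0.006129 mol, converting that many moles of C6H5COOH to C6H5COO-.
Remaining n(C6H5COOH) = 0.002876 mol; n(C6H5COO-) = 0.006129 mol.
By Henderson-Hasselbalch, pH = pKa + log([A^-]/[HA]) = 4.20 + log(0.006129/0.002876) = 4.20 + (+0.33) = 4.53.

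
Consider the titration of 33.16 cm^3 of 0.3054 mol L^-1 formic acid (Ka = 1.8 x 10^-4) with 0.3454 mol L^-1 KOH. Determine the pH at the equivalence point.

n(HCOOH) = 0.3054 x 0.03316 = 0.01013 mol; V(KOH) at equivalence = 0.01013/0.3454 = 0.02932 L.
At equivalence all the acid is converted to HCOO-; total volume = 0.03316 + 0.02932 = 0.06248 L, so [HCOO-] = 0.01013/0.06248 = 0.1621 M.
Kb = Kw/Ka = 1.0e-14 / 1.8 x 10^-4 = 5.56e-11.
[OH^-] = sqrt(Kb x [HCOO-]) = sqrt(5.56e-11 x 0.1621) = 3.00e-6 M.
pOH = 5.52, so pH = 14.00 - 5.52 = 8.48.

8.48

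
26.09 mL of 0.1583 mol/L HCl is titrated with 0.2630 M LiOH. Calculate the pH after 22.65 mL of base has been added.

n(acid) = 0.1583 x 0.02609 = 0.004130 mol; n(LiOH) added = 0.2630 x 0.02265 = 0.005957 mol.
Base is in excess by 0.005957 - 0.004130 = 0.001827 mol in a total volume of 0.04874 L.
[OH^-] = 0.001827/0.04874 = 0.03748 M, so pOH = 1.43 and pH = 14.00 - 1.43 = 12.57.

12.57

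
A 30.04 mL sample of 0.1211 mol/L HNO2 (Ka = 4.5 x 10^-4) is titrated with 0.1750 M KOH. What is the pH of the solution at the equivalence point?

n(HNO2) = 0.1211 x 0.03004 = 0.003638 mol; V(KOH) at equivalence = 0.003638/0.1750 = 0.02079 L.
At equivalence all the acid is converted to NO2-; total volume = 0.03004 + 0.02079 = 0.05083 L, so [NO2-] = 0.003638/0.05083 = 0.07157 M.
Kb = Kw/Ka = 1.0e-14 / 4.5 x 10^-4 = 2.22e-11.
[OH^-] = sqrt(Kb x [NO2-]) = sqrt(2.22e-11 x 0.07157) = 1.26e-6 M.
pOH = 5.90, so pH = 14.00 - 5.90 = 8.10.

8.10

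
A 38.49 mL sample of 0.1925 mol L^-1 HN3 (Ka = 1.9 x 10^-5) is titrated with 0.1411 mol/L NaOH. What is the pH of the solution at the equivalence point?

n(HN3) = 0.1925 x 0.03849 = 0.007409 mol; V(NaOH) at equivalence = 0.007409/0.1411 = 0.05251 L.
At equivalence all the acid is converted to N3-; total volume = 0.03849 + 0.05251 = 0.09100 L, so [N3-] = 0.007409/0.09100 = 0.08142 M.
Kb = Kw/Ka = 1.0e-14 / 1.9 x 10^-5 = 5.26e-10.
[OH^-] = sqrt(Kb x [N3-]) = sqrt(5.26e-10 x 0.08142) = 6.55e-6 M.
pOH = 5.18, so pH = 14.00 - 5.18 = 8.82.

8.82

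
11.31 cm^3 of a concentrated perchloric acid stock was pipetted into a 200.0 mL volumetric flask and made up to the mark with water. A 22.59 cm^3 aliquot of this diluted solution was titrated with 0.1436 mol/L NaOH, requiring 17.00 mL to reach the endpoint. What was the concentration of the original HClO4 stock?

1.91 M

n(NaOH) = 0.1436 x 0.01700 = 0.002441 mol.
n(HClO4) in the aliquot = 0.002441 mol.
[diluted HClO4] = 0.002441 / 0.02259 = 0.1081 M.
Dilution factor = 200.0/11.31 = 17.68, so [stock] = 0.1081 x 17.68 = 1.91 M.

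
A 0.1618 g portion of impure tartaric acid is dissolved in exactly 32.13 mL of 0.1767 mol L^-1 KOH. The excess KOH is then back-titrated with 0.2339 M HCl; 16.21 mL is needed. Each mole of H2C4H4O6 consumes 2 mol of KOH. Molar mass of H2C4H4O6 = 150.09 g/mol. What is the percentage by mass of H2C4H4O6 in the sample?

87.5%

Total n(KOH) added = 0.1767 x 0.03213 = 0.005677 mol.
n(HCl) used = 0.2339 x 0.01621 = 0.003792 mol, which equals the excess n(KOH).
So n(KOH) consumed by the sample = 0.005677 - 0.003792 = 0.001886 mol.
n(H2C4H4O6) = 0.001886 / 2 = 0.0009429 mol.
mass H2C4H4O6 = 0.0009429 x 150.09 = 0.1415 g, so %H2C4H4O6 = 0.1415/0.1618 x 100 = 87.5%.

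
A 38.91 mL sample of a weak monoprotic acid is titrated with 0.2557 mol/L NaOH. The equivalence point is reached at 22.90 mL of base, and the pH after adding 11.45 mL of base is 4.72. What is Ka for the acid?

1.9 x 10^-5

11.45 mL is half of the equivalence volume, so this is the half-equivalence point where [HA] = [A^-].
At half-equivalence pH = pKa, so pKa = 4.72.
Ka = 10^(-4.72) = 1.9 x 10^-5.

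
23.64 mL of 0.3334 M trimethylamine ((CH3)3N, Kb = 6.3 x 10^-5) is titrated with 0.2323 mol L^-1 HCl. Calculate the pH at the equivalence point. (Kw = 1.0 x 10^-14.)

n((CH3)3N) = 0.3334 x 0.02364 = 0.007882 mol; V(HCl) at equivalence = 0.007882/0.2323 = 0.03393 L.
At equivalence the base is fully converted to (CH3)3NH+; total volume = 0.05757 L, so [(CH3)3NH+] = 0.007882/0.05757 = 0.1369 M.
Ka((CH3)3NH+) = Kw/Kb = 1.0e-14 / 6.3 x 10^-5 = 1.59e-10.
[H^+] = sqrt(Ka x [(CH3)3NH+]) = sqrt(1.59e-10 x 0.1369) = 4.66e-6 M.
pH = -log(4.66e-6) = 5.33.

5.33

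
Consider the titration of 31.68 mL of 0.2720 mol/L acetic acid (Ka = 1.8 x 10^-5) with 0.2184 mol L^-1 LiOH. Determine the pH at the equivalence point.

n(CH3COOH) = 0.2720 x 0.03168 = 0.008617 mol; V(LiOH) at equivalence = 0.008617/0.2184 = 0.03945 L.
At equivalence all the acid is converted to CH3COO-; total volume = 0.03168 + 0.03945 = 0.07113 L, so [CH3COO-] = 0.008617/0.07113 = 0.1211 M.
Kb = Kw/Ka = 1.0e-14 / 1.8 x 10^-5 = 5.56e-10.
[OH^-] = sqrt(Kb x [CH3COO-]) = sqrt(5.56e-10 x 0.1211) = 8.20e-6 M.
pOH = 5.09, so pH = 14.00 - 5.09 = 8.91.

8.91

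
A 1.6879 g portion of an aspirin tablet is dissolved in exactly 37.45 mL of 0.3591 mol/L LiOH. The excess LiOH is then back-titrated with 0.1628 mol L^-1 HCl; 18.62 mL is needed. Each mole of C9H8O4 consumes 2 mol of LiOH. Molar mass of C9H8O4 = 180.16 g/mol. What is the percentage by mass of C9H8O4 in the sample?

Total n(LiOH) added = 0.3591 x 0.03745 = 0.01345 mol.
n(HCl) used = 0.1628 x 0.01862 = 0.003031 mol, which equals the excess n(LiOH).
So n(LiOH) consumed by the sample = 0.01345 - 0.003031 = 0.01042 mol.
n(C9H8O4) = 0.01042 / 2 = 0.005208 mol.
mass C9H8O4 = 0.005208 x 180.16 = 0.9384 g, so %C9H8O4 = 0.9384/1.6879 x 100 = 55.6%.

55.6%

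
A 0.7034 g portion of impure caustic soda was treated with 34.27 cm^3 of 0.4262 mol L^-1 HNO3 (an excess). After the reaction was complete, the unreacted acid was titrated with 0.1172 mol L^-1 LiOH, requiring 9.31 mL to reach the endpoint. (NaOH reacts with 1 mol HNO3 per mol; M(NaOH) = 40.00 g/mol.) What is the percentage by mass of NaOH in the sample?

Total n(HNO3) added = 0.4262 x 0.03427 = 0.01461 mol.
n(LiOH) used = 0.1172 x 0.009310 = 0.001091 mol, which equals the excess n(HNO3).
So n(HNO3) consumed by the sample = 0.01461 - 0.001091 = 0.01351 mol.
n(NaOH) = 0.01351 / 1 = 0.01351 mol.
mass NaOH = 0.01351 x 40.00 = 0.5406 g, so %NaOH = 0.5406/0.7034 x 100 = 76.9%.

76.9%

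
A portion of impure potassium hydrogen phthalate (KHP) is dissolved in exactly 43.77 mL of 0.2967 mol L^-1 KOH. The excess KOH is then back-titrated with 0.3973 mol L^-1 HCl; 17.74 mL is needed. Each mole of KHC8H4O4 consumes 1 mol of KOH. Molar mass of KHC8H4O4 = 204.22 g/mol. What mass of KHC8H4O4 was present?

Total n(KOH) added = 0.2967 x 0.04377 = 0.01299 mol.
n(HCl) used = 0.3973 x 0.01774 = 0.007048 mol, which equals the excess n(KOH).
So n(KOH) consumed by the sample = 0.01299 - 0.007048 = 0.005938 mol.
n(KHC8H4O4) = 0.005938 / 1 = 0.005938 mol.
mass = 0.005938 mol x 204.22 g/mol = 1.21 g.

1.21 g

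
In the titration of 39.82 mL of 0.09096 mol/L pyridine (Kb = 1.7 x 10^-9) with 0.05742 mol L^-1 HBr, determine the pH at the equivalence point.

n(C5H5N) = 0.09096 x 0.03982 = 0.003622 mol; V(HBr) at equivalence = 0.003622/0.05742 = 0.06308 L.
At equivalence the base is fully converted to C5H5NH+; total volume = 0.1029 L, so [C5H5NH+] = 0.003622/0.1029 = 0.03520 M.
Ka(C5H5NH+) = Kw/Kb = 1.0e-14 / 1.7 x 10^-9 = 5.88e-6.
[H^+] = sqrt(Ka x [C5H5NH+]) = sqrt(5.88e-6 x 0.03520) = 0.000455 M.
pH = -log(0.000455) = 3.34.

3.34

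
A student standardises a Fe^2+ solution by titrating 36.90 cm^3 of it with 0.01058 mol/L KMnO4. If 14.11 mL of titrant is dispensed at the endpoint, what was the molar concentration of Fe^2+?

0.0202 M

n(KMnO4) = 0.01058 x 0.01411 = 0.0001493 mol.
From the balanced equation, 1 mol KMnO4 reacts with 5 mol Fe^2+, so n(Fe^2+) = 0.0001493 x 5/1 = 0.0007464 mol.
[Fe^2+] = 0.0007464 / 0.03690 L = 0.0202 M.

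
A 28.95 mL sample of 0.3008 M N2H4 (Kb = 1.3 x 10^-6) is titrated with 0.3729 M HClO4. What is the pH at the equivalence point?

4.45

n(N2H4) = 0.3008 x 0.02895 = 0.008708 mol; V(HClO4) at equivalence = 0.008708/0.3729 = 0.02335 L.
At equivalence the base is fully converted to N2H5+; total volume = 0.05230 L, so [N2H5+] = 0.008708/0.05230 = 0.1665 M.
Ka(N2H5+) = Kw/Kb = 1.0e-14 / 1.3 x 10^-6 = 7.69e-9.
[H^+] = sqrt(Ka x [N2H5+]) = sqrt(7.69e-9 x 0.1665) = 3.58e-5 M.
pH = -log(3.58e-5) = 4.45.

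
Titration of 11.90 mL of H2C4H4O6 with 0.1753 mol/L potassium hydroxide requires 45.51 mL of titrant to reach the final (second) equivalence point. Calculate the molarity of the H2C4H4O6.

0.335 M

n(KOH) = 0.1753 x 0.04551 = 0.007978 mol.
At the final (second) equivalence point, 2 mol OH^- react per mol H2C4H4O6, so n(H2C4H4O6) = 0.007978 / 2 = 0.003989 mol.
[H2C4H4O6] = 0.003989 / 0.01190 L = 0.335 M.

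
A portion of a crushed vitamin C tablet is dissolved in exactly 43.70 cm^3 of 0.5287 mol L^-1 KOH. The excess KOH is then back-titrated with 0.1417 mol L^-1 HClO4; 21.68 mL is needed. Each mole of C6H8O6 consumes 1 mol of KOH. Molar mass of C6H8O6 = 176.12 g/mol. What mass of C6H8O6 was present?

3.53 g

Total n(KOH) added = 0.5287 x 0.04370 = 0.02310 mol.
n(HClO4) used = 0.1417 x 0.02168 = 0.003072 mol, which equals the excess n(KOH).
So n(KOH) consumed by the sample = 0.02310 - 0.003072 = 0.02003 mol.
n(C6H8O6) = 0.02003 / 1 = 0.02003 mol.
mass = 0.02003 mol x 176.12 g/mol = 3.53 g.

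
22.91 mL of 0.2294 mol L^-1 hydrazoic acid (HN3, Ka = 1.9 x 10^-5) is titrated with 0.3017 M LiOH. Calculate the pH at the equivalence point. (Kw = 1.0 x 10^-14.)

8.92

n(HN3) = 0.2294 x 0.02291 = 0.005256 mol; V(LiOH) at equivalence = 0.005256/0.3017 = 0.01742 L.
At equivalence all the acid is converted to N3-; total volume = 0.02291 + 0.01742 = 0.04033 L, so [N3-] = 0.005256/0.04033 = 0.1303 M.
Kb = Kw/Ka = 1.0e-14 / 1.9 x 10^-5 = 5.26e-10.
[OH^-] = sqrt(Kb x [N3-]) = sqrt(5.26e-10 x 0.1303) = 8.28e-6 M.
pOH = 5.08, so pH = 14.00 - 5.08 = 8.92.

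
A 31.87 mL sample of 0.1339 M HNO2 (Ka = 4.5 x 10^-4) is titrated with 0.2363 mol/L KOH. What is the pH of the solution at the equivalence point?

8.14

n(HNO2) = 0.1339 x 0.03187 = 0.004267 mol; V(KOH) at equivalence = 0.004267/0.2363 = 0.01806 L.
At equivalence all the acid is converted to NO2-; total volume = 0.03187 + 0.01806 = 0.04993 L, so [NO2-] = 0.004267/0.04993 = 0.08547 M.
Kb = Kw/Ka = 1.0e-14 / 4.5 x 10^-4 = 2.22e-11.
[OH^-] = sqrt(Kb x [NO2-]) = sqrt(2.22e-11 x 0.08547) = 1.38e-6 M.
pOH = 5.86, so pH = 14.00 - 5.86 = 8.14.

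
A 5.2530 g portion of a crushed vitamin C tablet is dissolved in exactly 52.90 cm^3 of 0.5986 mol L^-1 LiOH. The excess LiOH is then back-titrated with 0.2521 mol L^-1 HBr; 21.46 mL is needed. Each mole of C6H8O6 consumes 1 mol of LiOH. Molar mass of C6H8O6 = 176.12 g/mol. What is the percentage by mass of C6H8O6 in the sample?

Total n(LiOH) added = 0.5986 x 0.05290 = 0.03167 mol.
n(HBr) used = 0.2521 x 0.02146 = 0.005410 mol, which equals the excess n(LiOH).
So n(LiOH) consumed by the sample = 0.03167 - 0.005410 = 0.02626 mol.
n(C6H8O6) = 0.02626 / 1 = 0.02626 mol.
mass C6H8O6 = 0.02626 x 176.12 = 4.624 g, so %C6H8O6 = 4.624/5.2530 x 100 = 88.0%.

88.0%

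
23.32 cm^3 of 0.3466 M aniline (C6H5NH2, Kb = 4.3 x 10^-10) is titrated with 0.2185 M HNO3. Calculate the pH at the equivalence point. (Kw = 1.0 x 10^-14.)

n(C6H5NH2) = 0.3466 x 0.02332 = 0.008083 mol; V(HNO3) at equivalence = 0.008083/0.2185 = 0.03699 L.
At equivalence the base is fully converted to C6H5NH3+; total volume = 0.06031 L, so [C6H5NH3+] = 0.008083/0.06031 = 0.1340 M.
Ka(C6H5NH3+) = Kw/Kb = 1.0e-14 / 4.3 x 10^-10 = 2.33e-5.
[H^+] = sqrt(Ka x [C6H5NH3+]) = sqrt(2.33e-5 x 0.1340) = 0.00177 M.
pH = -log(0.00177) = 2.75.

2.75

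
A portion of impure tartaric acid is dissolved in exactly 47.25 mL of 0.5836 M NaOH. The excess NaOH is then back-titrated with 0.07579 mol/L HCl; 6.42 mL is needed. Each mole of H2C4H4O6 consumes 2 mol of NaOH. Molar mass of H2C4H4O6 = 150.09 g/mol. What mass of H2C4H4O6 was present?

2.03 g

Total n(NaOH) added = 0.5836 x 0.04725 = 0.02758 mol.
n(HCl) used = 0.07579 x 0.006420 = 0.0004866 mol, which equals the excess n(NaOH).
So n(NaOH) consumed by the sample = 0.02758 - 0.0004866 = 0.02709 mol.
n(H2C4H4O6) = 0.02709 / 2 = 0.01354 mol.
mass = 0.01354 mol x 150.09 g/mol = 2.03 g.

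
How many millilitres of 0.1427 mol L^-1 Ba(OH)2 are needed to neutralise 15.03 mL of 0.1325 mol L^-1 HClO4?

n(HClO4) = 0.1325 mol/L x 0.01503 L = 0.001991 mol.
The neutralisation is 2 HClO4 : 1 Ba(OH)2, so n(Ba(OH)2) = 0.001991 x 1/2 = 0.0009957 mol.
V(Ba(OH)2) = 0.0009957 / 0.1427 = 0.006978 L = 6.98 mL.

6.98 mL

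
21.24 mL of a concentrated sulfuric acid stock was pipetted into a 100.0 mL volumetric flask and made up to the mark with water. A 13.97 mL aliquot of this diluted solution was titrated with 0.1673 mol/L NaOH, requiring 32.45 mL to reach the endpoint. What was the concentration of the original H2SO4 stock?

n(NaOH) = 0.1673 x 0.03245 = 0.005429 mol.
n(H2SO4) in the aliquot = 0.005429 x 1/2 = 0.002714 mol.
[diluted H2SO4] = 0.002714 / 0.01397 = 0.1943 M.
Dilution factor = 100.0/21.24 = 4.708, so [stock] = 0.1943 x 4.708 = 0.915 M.

0.915 M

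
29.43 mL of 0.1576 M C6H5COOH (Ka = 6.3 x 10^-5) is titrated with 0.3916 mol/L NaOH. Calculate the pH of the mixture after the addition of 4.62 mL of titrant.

Initial n(C6H5COOH) = 0.1576 x 0.02943 = 0.004638 mol.
n(NaOH) added = 0.3916 x 0.004620 = 0.001809 mol, converting that many moles of C6H5COOH to C6H5COO-.
Remaining n(C6H5COOH) = 0.002829 mol; n(C6H5COO-) = 0.001809 mol.
By Henderson-Hasselbalch, pH = pKa + log([A^-]/[HA]) = 4.20 + log(0.001809/0.002829) = 4.20 + (-0.19) = 4.01.

4.01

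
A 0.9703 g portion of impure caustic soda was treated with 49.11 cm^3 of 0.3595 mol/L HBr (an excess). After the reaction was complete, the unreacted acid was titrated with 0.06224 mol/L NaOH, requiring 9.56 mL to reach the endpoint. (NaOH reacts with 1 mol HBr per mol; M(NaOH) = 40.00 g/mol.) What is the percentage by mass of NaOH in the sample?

70.3%

Total n(HBr) added = 0.3595 x 0.04911 = 0.01766 mol.
n(NaOH) used = 0.06224 x 0.009560 = 0.0005950 mol, which equals the excess n(HBr).
So n(HBr) consumed by the sample = 0.01766 - 0.0005950 = 0.01706 mol.
n(NaOH) = 0.01706 / 1 = 0.01706 mol.
mass NaOH = 0.01706 x 40.00 = 0.6824 g, so %NaOH = 0.6824/0.9703 x 100 = 70.3%.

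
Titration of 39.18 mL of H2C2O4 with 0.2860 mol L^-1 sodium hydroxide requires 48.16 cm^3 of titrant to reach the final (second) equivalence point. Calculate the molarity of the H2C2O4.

0.176 M

n(NaOH) = 0.2860 x 0.04816 = 0.01377 mol.
At the final (second) equivalence point, 2 mol OH^- react per mol H2C2O4, so n(H2C2O4) = 0.01377 / 2 = 0.006887 mol.
[H2C2O4] = 0.006887 / 0.03918 L = 0.176 M.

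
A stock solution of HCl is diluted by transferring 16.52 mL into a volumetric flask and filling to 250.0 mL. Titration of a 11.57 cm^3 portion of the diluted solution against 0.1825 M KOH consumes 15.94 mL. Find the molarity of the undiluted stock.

3.80 M

n(KOH) = 0.1825 x 0.01594 = 0.002909 mol.
n(HCl) in the aliquot = 0.002909 mol.
[diluted HCl] = 0.002909 / 0.01157 = 0.2514 M.
Dilution factor = 250.0/16.52 = 15.13, so [stock] = 0.2514 x 15.13 = 3.80 M.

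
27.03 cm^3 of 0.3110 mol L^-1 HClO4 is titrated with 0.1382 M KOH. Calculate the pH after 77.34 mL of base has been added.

n(acid) = 0.3110 x 0.02703 = 0.008406 mol; n(KOH) added = 0.1382 x 0.07734 = 0.01069 mol.
Base is in excess by 0.01069 - 0.008406 = 0.002282 mol in a total volume of 0.1044 L.
[OH^-] = 0.002282/0.1044 = 0.02187 M, so pOH = 1.66 and pH = 14.00 - 1.66 = 12.34.

12.34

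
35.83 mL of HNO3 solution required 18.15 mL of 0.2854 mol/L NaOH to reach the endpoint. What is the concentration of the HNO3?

n(NaOH) delivered = 0.2854 x 0.01815 = 0.005180 mol.
For a 1:1 reaction, n(HNO3) = 0.005180 mol.
[HNO3] = 0.005180 mol / 0.03583 L = 0.145 M.

0.145 M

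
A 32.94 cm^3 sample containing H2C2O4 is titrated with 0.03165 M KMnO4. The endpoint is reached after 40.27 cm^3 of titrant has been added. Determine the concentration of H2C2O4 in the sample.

n(KMnO4) = 0.03165 x 0.04027 = 0.001275 mol.
From the balanced equation, 2 mol KMnO4 reacts with 5 mol H2C2O4, so n(H2C2O4) = 0.001275 x 5/2 = 0.003186 mol.
[H2C2O4] = 0.003186 / 0.03294 L = 0.0967 M.

0.0967 M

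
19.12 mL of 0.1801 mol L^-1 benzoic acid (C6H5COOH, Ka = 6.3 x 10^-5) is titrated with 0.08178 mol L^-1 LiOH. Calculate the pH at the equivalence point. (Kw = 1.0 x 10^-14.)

n(C6H5COOH) = 0.1801 x 0.01912 = 0.003444 mol; V(LiOH) at equivalence = 0.003444/0.08178 = 0.04211 L.
At equivalence all the acid is converted to C6H5COO-; total volume = 0.01912 + 0.04211 = 0.06123 L, so [C6H5COO-] = 0.003444/0.06123 = 0.05624 M.
Kb = Kw/Ka = 1.0e-14 / 6.3 x 10^-5 = 1.59e-10.
[OH^-] = sqrt(Kb x [C6H5COO-]) = sqrt(1.59e-10 x 0.05624) = 2.99e-6 M.
pOH = 5.52, so pH = 14.00 - 5.52 = 8.48.

8.48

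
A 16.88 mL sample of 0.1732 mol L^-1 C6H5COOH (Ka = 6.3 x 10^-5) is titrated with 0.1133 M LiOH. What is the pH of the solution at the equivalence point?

n(C6H5COOH) = 0.1732 x 0.01688 = 0.002924 mol; V(LiOH) at equivalence = 0.002924/0.1133 = 0.02580 L.
At equivalence all the acid is converted to C6H5COO-; total volume = 0.01688 + 0.02580 = 0.04268 L, so [C6H5COO-] = 0.002924/0.04268 = 0.06849 M.
Kb = Kw/Ka = 1.0e-14 / 6.3 x 10^-5 = 1.59e-10.
[OH^-] = sqrt(Kb x [C6H5COO-]) = sqrt(1.59e-10 x 0.06849) = 3.30e-6 M.
pOH = 5.48, so pH = 14.00 - 5.48 = 8.52.

8.52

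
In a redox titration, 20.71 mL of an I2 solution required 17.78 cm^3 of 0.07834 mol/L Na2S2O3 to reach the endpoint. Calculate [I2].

n(Na2S2O3) = 0.07834 x 0.01778 = 0.001393 mol.
From the balanced equation, 2 mol Na2S2O3 reacts with 1 mol I2, so n(I2) = 0.001393 x 1/2 = 0.0006964 mol.
[I2] = 0.0006964 / 0.02071 L = 0.0336 M.

0.0336 M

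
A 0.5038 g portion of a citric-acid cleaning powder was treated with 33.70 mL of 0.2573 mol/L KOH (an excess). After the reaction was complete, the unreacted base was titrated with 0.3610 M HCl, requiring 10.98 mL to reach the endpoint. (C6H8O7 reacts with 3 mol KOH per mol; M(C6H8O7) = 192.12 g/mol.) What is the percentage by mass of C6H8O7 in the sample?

59.8%

Total n(KOH) added = 0.2573 x 0.03370 = 0.008671 mol.
n(HCl) used = 0.3610 x 0.01098 = 0.003964 mol, which equals the excess n(KOH).
So n(KOH) consumed by the sample = 0.008671 - 0.003964 = 0.004707 mol.
n(C6H8O7) = 0.004707 / 3 = 0.001569 mol.
mass C6H8O7 = 0.001569 x 192.12 = 0.3015 g, so %C6H8O7 = 0.3015/0.5038 x 100 = 59.8%.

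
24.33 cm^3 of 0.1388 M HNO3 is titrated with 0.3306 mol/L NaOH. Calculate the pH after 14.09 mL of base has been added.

n(acid) = 0.1388 x 0.02433 = 0.003377 mol; n(NaOH) added = 0.3306 x 0.01409 = 0.004658 mol.
Base is in excess by 0.004658 - 0.003377 = 0.001281 mol in a total volume of 0.03842 L.
[OH^-] = 0.001281/0.03842 = 0.03335 M, so pOH = 1.48 and pH = 14.00 - 1.48 = 12.52.

12.52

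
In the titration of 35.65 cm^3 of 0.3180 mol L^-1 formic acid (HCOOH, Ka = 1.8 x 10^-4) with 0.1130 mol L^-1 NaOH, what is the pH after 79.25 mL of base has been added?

Initial n(HCOOH) = 0.3180 x 0.03565 = 0.01134 mol.
n(NaOH) added = 0.1130 x 0.07925 = 0.008955 mol, converting that many moles of HCOOH to HCOO-.
Remaining n(HCOOH) = 0.002381 mol; n(HCOO-) = 0.008955 mol.
By Henderson-Hasselbalch, pH = pKa + log([A^-]/[HA]) = 3.74 + log(0.008955/0.002381) = 3.74 + (+0.58) = 4.32.

4.32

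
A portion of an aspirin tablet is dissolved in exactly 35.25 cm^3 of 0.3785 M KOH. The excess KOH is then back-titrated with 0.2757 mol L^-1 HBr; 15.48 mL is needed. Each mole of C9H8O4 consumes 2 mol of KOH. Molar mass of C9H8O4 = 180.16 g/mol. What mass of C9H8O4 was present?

Total n(KOH) added = 0.3785 x 0.03525 = 0.01334 mol.
n(HBr) used = 0.2757 x 0.01548 = 0.004268 mol, which equals the excess n(KOH).
So n(KOH) consumed by the sample = 0.01334 - 0.004268 = 0.009074 mol.
n(C9H8O4) = 0.009074 / 2 = 0.004537 mol.
mass = 0.004537 mol x 180.16 g/mol = 0.817 g.

0.817 g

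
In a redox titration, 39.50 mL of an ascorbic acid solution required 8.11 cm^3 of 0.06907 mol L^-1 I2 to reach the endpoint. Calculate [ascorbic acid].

0.0142 M

n(I2) = 0.06907 x 0.008110 = 0.0005602 mol.
From the balanced equation, 1 mol I2 reacts with 1 mol ascorbic acid, so n(ascorbic acid) = 0.0005602 x 1/1 = 0.0005602 mol.
[ascorbic acid] = 0.0005602 / 0.03950 L = 0.0142 M.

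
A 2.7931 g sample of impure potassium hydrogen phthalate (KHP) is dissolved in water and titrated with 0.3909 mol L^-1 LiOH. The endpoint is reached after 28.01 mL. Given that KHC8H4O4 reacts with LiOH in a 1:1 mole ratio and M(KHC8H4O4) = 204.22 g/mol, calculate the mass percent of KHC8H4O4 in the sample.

n(LiOH) = 0.3909 x 0.02801 = 0.01095 mol.
n(KHC8H4O4) = 0.01095 / 1 = 0.01095 mol.
mass of KHC8H4O4 = 0.01095 x 204.22 = 2.236 g.
% purity = 2.236 / 2.7931 x 100 = 80.1%.

80.1%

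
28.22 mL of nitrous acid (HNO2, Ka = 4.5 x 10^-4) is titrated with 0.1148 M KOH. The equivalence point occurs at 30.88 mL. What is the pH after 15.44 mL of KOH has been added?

3.35

15.44 mL is exactly half the equivalence volume (30.88/2), i.e. the half-equivalence point.
There, n(HA) = n(A^-), so pH = pKa = -log(4.5 x 10^-4) = 3.35.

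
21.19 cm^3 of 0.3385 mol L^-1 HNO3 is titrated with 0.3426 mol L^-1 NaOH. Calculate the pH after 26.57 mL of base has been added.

12.61

n(acid) = 0.3385 x 0.02119 = 0.007173 mol; n(NaOH) added = 0.3426 x 0.02657 = 0.009103 mol.
Base is in excess by 0.009103 - 0.007173 = 0.001930 mol in a total volume of 0.04776 L.
[OH^-] = 0.001930/0.04776 = 0.04041 M, so pOH = 1.39 and pH = 14.00 - 1.39 = 12.61.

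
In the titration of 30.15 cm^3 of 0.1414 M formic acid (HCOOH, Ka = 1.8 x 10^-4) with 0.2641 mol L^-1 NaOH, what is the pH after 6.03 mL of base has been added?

3.52

Initial n(HCOOH) = 0.1414 x 0.03015 = 0.004263 mol.
n(NaOH) added = 0.2641 x 0.006030 = 0.001593 mol, converting that many moles of HCOOH to HCOO-.
Remaining n(HCOOH) = 0.002671 mol; n(HCOO-) = 0.001593 mol.
By Henderson-Hasselbalch, pH = pKa + log([A^-]/[HA]) = 3.74 + log(0.001593/0.002671) = 3.74 + (-0.22) = 3.52.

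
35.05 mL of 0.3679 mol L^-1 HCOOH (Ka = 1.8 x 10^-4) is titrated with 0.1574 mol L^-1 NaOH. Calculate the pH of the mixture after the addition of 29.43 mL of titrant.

Initial n(HCOOH) = 0.3679 x 0.03505 = 0.01289 mol.
n(NaOH) added = 0.1574 x 0.02943 = 0.004632 mol, converting that many moles of HCOOH to HCOO-.
Remaining n(HCOOH) = 0.008263 mol; n(HCOO-) = 0.004632 mol.
By Henderson-Hasselbalch, pH = pKa + log([A^-]/[HA]) = 3.74 + log(0.004632/0.008263) = 3.74 + (-0.25) = 3.49.

3.49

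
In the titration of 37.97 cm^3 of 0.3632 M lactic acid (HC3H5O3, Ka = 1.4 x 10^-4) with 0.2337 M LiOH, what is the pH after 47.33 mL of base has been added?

4.46

Initial n(HC3H5O3) = 0.3632 x 0.03797 = 0.01379 mol.
n(LiOH) added = 0.2337 x 0.04733 = 0.01106 mol, converting that many moles of HC3H5O3 to C3H5O3-.
Remaining n(HC3H5O3) = 0.002730 mol; n(C3H5O3-) = 0.01106 mol.
By Henderson-Hasselbalch, pH = pKa + log([A^-]/[HA]) = 3.85 + log(0.01106/0.002730) = 3.85 + (+0.61) = 4.46.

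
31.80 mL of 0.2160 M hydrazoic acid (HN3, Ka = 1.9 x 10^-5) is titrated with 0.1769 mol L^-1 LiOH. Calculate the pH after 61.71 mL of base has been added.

n(acid) = 0.2160 x 0.03180 = 0.006869 mol; n(LiOH) added = 0.1769 x 0.06171 = 0.01092 mol.
Base is in excess by 0.01092 - 0.006869 = 0.004048 mol in a total volume of 0.09351 L.
[OH^-] = 0.004048/0.09351 = 0.04329 M, so pOH = 1.36 and pH = 14.00 - 1.36 = 12.64.

12.64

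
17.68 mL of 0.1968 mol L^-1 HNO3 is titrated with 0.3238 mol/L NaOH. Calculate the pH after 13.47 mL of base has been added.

12.45

n(acid) = 0.1968 x 0.01768 = 0.003479 mol; n(NaOH) added = 0.3238 x 0.01347 = 0.004362 mol.
Base is in excess by 0.004362 - 0.003479 = 0.0008822 mol in a total volume of 0.03115 L.
[OH^-] = 0.0008822/0.03115 = 0.02832 M, so pOH = 1.55 and pH = 14.00 - 1.55 = 12.45.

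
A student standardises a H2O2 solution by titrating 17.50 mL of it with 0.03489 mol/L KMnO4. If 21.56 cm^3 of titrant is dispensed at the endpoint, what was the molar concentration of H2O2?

n(KMnO4) = 0.03489 x 0.02156 = 0.0007522 mol.
From the balanced equation, 2 mol KMnO4 reacts with 5 mol H2O2, so n(H2O2) = 0.0007522 x 5/2 = 0.001881 mol.
[H2O2] = 0.001881 / 0.01750 L = 0.107 M.

0.107 M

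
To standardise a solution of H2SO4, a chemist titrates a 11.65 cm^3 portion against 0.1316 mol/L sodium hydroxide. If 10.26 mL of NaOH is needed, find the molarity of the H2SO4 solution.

0.0579 M

n(NaOH) delivered = 0.1316 x 0.01026 = 0.001350 mol.
The reaction is 1 H2SO4 + 2 NaOH, so n(H2SO4) = 0.001350 x 1/2 = 0.0006751 mol.
[H2SO4] = 0.0006751 mol / 0.01165 L = 0.0579 M.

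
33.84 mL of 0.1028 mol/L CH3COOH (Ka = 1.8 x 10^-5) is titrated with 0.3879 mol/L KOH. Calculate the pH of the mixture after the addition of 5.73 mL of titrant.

4.99

Initial n(CH3COOH) = 0.1028 x 0.03384 = 0.003479 mol.
n(KOH) added = 0.3879 x 0.005730 = 0.002223 mol, converting that many moles of CH3COOH to CH3COO-.
Remaining n(CH3COOH) = 0.001256 mol; n(CH3COO-) = 0.002223 mol.
By Henderson-Hasselbalch, pH = pKa + log([A^-]/[HA]) = 4.74 + log(0.002223/0.001256) = 4.74 + (+0.25) = 4.99.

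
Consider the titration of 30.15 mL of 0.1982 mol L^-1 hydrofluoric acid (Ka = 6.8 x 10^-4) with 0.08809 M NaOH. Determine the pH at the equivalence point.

7.98

n(HF) = 0.1982 x 0.03015 = 0.005976 mol; V(NaOH) at equivalence = 0.005976/0.08809 = 0.06784 L.
At equivalence all the acid is converted to F-; total volume = 0.03015 + 0.06784 = 0.09799 L, so [F-] = 0.005976/0.09799 = 0.06099 M.
Kb = Kw/Ka = 1.0e-14 / 6.8 x 10^-4 = 1.47e-11.
[OH^-] = sqrt(Kb x [F-]) = sqrt(1.47e-11 x 0.06099) = 9.47e-7 M.
pOH = 6.02, so pH = 14.00 - 6.02 = 7.98.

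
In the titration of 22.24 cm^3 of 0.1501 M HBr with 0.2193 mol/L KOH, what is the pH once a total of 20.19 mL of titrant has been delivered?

n(acid) = 0.1501 x 0.02224 = 0.003338 mol; n(KOH) added = 0.2193 x 0.02019 = 0.004428 mol.
Base is in excess by 0.004428 - 0.003338 = 0.001089 mol in a total volume of 0.04243 L.
[OH^-] = 0.001089/0.04243 = 0.02568 M, so pOH = 1.59 and pH = 14.00 - 1.59 = 12.41.

12.41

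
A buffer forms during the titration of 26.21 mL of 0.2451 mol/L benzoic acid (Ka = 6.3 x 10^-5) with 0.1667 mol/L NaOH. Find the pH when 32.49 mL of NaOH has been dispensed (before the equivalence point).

4.93

Initial n(C6H5COOH) = 0.2451 x 0.02621 = 0.006424 mol.
n(NaOH) added = 0.1667 x 0.03249 = 0.005416 mol, converting that many moles of C6H5COOH to C6H5COO-.
Remaining n(C6H5COOH) = 0.001008 mol; n(C6H5COO-) = 0.005416 mol.
By Henderson-Hasselbalch, pH = pKa + log([A^-]/[HA]) = 4.20 + log(0.005416/0.001008) = 4.20 + (+0.73) = 4.93.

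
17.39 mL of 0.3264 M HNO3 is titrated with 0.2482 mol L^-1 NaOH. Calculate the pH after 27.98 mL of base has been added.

12.45

n(acid) = 0.3264 x 0.01739 = 0.005676 mol; n(NaOH) added = 0.2482 x 0.02798 = 0.006945 mol.
Base is in excess by 0.006945 - 0.005676 = 0.001269 mol in a total volume of 0.04537 L.
[OH^-] = 0.001269/0.04537 = 0.02796 M, so pOH = 1.55 and pH = 14.00 - 1.55 = 12.45.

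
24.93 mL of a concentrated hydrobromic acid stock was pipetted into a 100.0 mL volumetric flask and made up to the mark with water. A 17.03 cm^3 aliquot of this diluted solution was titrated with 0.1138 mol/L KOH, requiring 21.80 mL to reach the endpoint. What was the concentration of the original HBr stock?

n(KOH) = 0.1138 x 0.02180 = 0.002481 mol.
n(HBr) in the aliquot = 0.002481 mol.
[diluted HBr] = 0.002481 / 0.01703 = 0.1457 M.
Dilution factor = 100.0/24.93 = 4.011, so [stock] = 0.1457 x 4.011 = 0.584 M.

0.584 M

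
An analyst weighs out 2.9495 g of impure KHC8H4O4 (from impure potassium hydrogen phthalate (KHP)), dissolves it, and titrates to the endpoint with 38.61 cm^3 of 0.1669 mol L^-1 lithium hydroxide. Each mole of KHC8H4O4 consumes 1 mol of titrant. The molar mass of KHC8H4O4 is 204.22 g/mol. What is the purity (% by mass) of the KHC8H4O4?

n(LiOH) = 0.1669 x 0.03861 = 0.006444 mol.
n(KHC8H4O4) = 0.006444 / 1 = 0.006444 mol.
mass of KHC8H4O4 = 0.006444 x 204.22 = 1.316 g.
% purity = 1.316 / 2.9495 x 100 = 44.6%.

44.6%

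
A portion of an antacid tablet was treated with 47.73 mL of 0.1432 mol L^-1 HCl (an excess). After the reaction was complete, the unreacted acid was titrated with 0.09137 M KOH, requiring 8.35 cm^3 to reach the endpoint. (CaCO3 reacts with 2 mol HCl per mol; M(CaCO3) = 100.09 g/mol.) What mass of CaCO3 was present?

0.304 g

Total n(HCl) added = 0.1432 x 0.04773 = 0.006835 mol.
n(KOH) used = 0.09137 x 0.008350 = 0.0007629 mol, which equals the excess n(HCl).
So n(HCl) consumed by the sample = 0.006835 - 0.0007629 = 0.006072 mol.
n(CaCO3) = 0.006072 / 2 = 0.003036 mol.
mass = 0.003036 mol x 100.09 g/mol = 0.304 g.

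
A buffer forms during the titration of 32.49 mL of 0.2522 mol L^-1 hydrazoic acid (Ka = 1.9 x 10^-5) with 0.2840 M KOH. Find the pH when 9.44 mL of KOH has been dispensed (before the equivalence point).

4.41

Initial n(HN3) = 0.2522 x 0.03249 = 0.008194 mol.
n(KOH) added = 0.2840 x 0.009440 = 0.002681 mol, converting that many moles of HN3 to N3-.
Remaining n(HN3) = 0.005513 mol; n(N3-) = 0.002681 mol.
By Henderson-Hasselbalch, pH = pKa + log([A^-]/[HA]) = 4.72 + log(0.002681/0.005513) = 4.72 + (-0.31) = 4.41.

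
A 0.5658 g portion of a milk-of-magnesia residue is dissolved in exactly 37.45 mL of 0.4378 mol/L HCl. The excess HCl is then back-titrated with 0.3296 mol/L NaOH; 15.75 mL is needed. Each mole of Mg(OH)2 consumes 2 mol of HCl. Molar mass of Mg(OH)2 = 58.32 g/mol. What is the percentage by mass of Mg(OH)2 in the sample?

57.7%

Total n(HCl) added = 0.4378 x 0.03745 = 0.01640 mol.
n(NaOH) used = 0.3296 x 0.01575 = 0.005191 mol, which equals the excess n(HCl).
So n(HCl) consumed by the sample = 0.01640 - 0.005191 = 0.01120 mol.
n(Mg(OH)2) = 0.01120 / 2 = 0.005602 mol.
mass Mg(OH)2 = 0.005602 x 58.32 = 0.3267 g, so %Mg(OH)2 = 0.3267/0.5658 x 100 = 57.7%.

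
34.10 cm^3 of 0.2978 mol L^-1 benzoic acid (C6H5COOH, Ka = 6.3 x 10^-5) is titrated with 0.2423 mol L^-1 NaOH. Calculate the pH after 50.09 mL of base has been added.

n(acid) = 0.2978 x 0.03410 = 0.01015 mol; n(NaOH) added = 0.2423 x 0.05009 = 0.01214 mol.
Base is in excess by 0.01214 - 0.01015 = 0.001982 mol in a total volume of 0.08419 L.
[OH^-] = 0.001982/0.08419 = 0.02354 M, so pOH = 1.63 and pH = 14.00 - 1.63 = 12.37.

12.37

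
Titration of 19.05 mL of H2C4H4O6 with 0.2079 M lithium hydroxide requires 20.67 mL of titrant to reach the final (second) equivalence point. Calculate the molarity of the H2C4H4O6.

n(LiOH) = 0.2079 x 0.02067 = 0.004297 mol.
At the final (second) equivalence point, 2 mol OH^- react per mol H2C4H4O6, so n(H2C4H4O6) = 0.004297 / 2 = 0.002149 mol.
[H2C4H4O6] = 0.002149 / 0.01905 L = 0.113 M.

0.113 M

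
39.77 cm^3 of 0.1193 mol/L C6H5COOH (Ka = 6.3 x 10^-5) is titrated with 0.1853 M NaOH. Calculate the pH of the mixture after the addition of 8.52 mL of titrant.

3.90

Initial n(C6H5COOH) = 0.1193 x 0.03977 = 0.004745 mol.
n(NaOH) added = 0.1853 x 0.008520 = 0.001579 mol, converting that many moles of C6H5COOH to C6H5COO-.
Remaining n(C6H5COOH) = 0.003166 mol; n(C6H5COO-) = 0.001579 mol.
By Henderson-Hasselbalch, pH = pKa + log([A^-]/[HA]) = 4.20 + log(0.001579/0.003166) = 4.20 + (-0.30) = 3.90.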